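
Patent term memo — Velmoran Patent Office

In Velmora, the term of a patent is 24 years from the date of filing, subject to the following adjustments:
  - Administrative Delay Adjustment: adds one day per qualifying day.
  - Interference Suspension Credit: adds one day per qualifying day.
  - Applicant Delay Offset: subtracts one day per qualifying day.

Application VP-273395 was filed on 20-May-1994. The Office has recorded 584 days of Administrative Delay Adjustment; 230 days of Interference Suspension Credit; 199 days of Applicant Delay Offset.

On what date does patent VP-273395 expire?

Base term: filing date + 24 years → 20 May 2018.
Administrative Delay Adjustment: +584 days → 25 December 2019.
Interference Suspension Credit: +230 days → 11 August 2020.
Applicant Delay Offset: −199 days → 25 January 2020.

January 25, 2020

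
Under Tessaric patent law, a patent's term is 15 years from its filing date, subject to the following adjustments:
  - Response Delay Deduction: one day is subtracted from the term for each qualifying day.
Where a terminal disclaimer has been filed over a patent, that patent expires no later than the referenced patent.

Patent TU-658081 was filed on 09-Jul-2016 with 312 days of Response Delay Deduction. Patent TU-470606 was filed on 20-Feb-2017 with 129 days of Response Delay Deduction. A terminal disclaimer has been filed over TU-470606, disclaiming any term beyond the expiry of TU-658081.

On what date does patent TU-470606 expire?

2030-08-31

Natural term of TU-470606:
  Base: filing + 15 years → 20 February 2032.
  Response Delay Deduction: −129 days → 14 October 2031.
Expiry of referenced patent TU-658081:
  Base: filing + 15 years → 9 July 2031.
  Response Delay Deduction: −312 days → 31 August 2030.
Terminal disclaimer: TU-470606 expires on the earlier of 14 October 2031 and 31 August 2030.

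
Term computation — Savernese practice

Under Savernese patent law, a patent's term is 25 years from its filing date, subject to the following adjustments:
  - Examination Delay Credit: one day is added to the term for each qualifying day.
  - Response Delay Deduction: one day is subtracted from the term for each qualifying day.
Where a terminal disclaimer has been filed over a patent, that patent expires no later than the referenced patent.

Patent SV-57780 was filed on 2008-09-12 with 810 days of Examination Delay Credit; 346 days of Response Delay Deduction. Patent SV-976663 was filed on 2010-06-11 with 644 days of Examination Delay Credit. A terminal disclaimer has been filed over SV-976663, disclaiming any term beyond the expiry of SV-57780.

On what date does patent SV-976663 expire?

Natural term of SV-976663:
  Base: filing + 25 years → 11 June 2035.
  Examination Delay Credit: +644 days → 16 March 2037.
Expiry of referenced patent SV-57780:
  Base: filing + 25 years → 12 September 2033.
  Examination Delay Credit: +810 days → 1 December 2035.
  Response Delay Deduction: −346 days → 20 December 2034.
Terminal disclaimer: SV-976663 expires on the earlier of 16 March 2037 and 20 December 2034.

2034-12-20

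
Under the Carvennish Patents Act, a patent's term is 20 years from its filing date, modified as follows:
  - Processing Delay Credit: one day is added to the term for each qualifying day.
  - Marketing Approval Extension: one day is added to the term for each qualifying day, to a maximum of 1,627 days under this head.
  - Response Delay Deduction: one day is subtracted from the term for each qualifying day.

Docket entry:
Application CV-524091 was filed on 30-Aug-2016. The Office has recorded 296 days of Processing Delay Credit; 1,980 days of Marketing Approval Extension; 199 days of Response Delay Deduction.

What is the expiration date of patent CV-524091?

2041-05-20

Base term: filing date + 20 years → 30 August 2036.
Processing Delay Credit: +296 days → 22 June 2037.
Marketing Approval Extension: 1980 days claimed exceeds the 1627-day cap, so +1627 days → 5 December 2041.
Response Delay Deduction: −199 days → 20 May 2041.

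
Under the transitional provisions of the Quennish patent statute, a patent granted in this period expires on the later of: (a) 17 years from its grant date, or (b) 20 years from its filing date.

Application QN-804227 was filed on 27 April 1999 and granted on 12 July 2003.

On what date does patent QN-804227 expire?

(a) grant + 17 years → 12 July 2020.
(b) filing + 20 years → 27 April 2019.
Later of the two: 12 July 2020.

July 12, 2020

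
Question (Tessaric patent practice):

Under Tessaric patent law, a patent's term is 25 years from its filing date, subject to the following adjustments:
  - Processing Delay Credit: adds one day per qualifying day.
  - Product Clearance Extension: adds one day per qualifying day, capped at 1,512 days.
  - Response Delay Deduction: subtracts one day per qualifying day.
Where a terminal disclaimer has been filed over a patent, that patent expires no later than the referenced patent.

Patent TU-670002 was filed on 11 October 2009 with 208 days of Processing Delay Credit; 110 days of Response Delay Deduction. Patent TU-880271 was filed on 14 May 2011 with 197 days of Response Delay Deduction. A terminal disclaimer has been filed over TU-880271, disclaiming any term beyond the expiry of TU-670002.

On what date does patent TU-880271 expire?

Natural term of TU-880271:
  Base: filing + 25 years → 14 May 2036.
  Response Delay Deduction: −197 days → 30 October 2035.
Expiry of referenced patent TU-670002:
  Base: filing + 25 years → 11 October 2034.
  Processing Delay Credit: +208 days → 7 May 2035.
  Response Delay Deduction: −110 days → 17 January 2035.
Terminal disclaimer: TU-880271 expires on the earlier of 30 October 2035 and 17 January 2035.

January 17, 2035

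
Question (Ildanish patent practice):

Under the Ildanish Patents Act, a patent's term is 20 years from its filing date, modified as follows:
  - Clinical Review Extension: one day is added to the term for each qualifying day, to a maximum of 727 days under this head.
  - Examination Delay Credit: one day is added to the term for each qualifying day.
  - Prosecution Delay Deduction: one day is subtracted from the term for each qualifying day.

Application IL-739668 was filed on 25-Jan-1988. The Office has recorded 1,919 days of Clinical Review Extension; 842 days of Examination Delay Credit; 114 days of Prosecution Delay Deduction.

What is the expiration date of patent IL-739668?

2012-01-19

Base term: filing date + 20 years → 25 January 2008.
Clinical Review Extension: 1919 days claimed exceeds the 727-day cap, so +727 days → 21 January 2010.
Examination Delay Credit: +842 days → 12 May 2012.
Prosecution Delay Deduction: −114 days → 19 January 2012.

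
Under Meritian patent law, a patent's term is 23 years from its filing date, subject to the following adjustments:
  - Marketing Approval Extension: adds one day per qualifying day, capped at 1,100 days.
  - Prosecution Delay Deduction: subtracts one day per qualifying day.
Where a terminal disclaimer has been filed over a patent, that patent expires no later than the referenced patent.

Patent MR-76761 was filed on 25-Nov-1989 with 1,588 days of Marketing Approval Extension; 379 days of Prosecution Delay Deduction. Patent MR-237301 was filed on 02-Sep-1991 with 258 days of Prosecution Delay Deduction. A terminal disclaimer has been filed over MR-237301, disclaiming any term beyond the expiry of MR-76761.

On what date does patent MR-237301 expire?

Natural term of MR-237301:
  Base: filing + 23 years → 2 September 2014.
  Prosecution Delay Deduction: −258 days → 18 December 2013.
Expiry of referenced patent MR-76761:
  Base: filing + 23 years → 25 November 2012.
  Marketing Approval Extension: 1588 days claimed exceeds the 1100-day cap, so +1100 days → 30 November 2015.
  Prosecution Delay Deduction: −379 days → 16 November 2014.
Terminal disclaimer: MR-237301 expires on the earlier of 18 December 2013 and 16 November 2014.

December 18, 2013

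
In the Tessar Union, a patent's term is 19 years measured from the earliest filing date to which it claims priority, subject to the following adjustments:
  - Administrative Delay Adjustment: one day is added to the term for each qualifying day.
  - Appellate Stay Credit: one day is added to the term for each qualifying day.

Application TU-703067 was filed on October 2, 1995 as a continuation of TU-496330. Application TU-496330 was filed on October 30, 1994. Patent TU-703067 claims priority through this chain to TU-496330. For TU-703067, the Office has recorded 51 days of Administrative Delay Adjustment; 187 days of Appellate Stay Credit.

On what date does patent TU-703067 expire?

2014-06-25

Earliest priority filing: 30 October 1994.
Base term: 30 October 1994 + 19 years → 30 October 2013.
Administrative Delay Adjustment: +51 days → 20 December 2013.
Appellate Stay Credit: +187 days → 25 June 2014.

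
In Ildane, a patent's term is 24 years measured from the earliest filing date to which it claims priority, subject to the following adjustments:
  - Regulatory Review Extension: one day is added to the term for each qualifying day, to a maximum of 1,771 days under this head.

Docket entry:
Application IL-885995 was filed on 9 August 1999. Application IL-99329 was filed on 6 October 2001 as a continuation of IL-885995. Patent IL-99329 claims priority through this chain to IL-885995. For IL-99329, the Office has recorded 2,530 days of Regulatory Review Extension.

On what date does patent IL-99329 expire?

Earliest priority filing: 9 August 1999.
Base term: 9 August 1999 + 24 years → 9 August 2023.
Regulatory Review Extension: 2530 days claimed exceeds the 1771-day cap, so +1771 days → 14 June 2028.

2028-06-14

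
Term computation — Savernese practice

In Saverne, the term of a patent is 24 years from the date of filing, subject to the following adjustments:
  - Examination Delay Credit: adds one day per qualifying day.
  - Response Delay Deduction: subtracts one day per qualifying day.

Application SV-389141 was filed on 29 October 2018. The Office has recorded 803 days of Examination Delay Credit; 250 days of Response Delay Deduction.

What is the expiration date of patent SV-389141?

May 4, 2044

Base term: filing date + 24 years → 29 October 2042.
Examination Delay Credit: +803 days → 9 January 2045.
Response Delay Deduction: −250 days → 4 May 2044.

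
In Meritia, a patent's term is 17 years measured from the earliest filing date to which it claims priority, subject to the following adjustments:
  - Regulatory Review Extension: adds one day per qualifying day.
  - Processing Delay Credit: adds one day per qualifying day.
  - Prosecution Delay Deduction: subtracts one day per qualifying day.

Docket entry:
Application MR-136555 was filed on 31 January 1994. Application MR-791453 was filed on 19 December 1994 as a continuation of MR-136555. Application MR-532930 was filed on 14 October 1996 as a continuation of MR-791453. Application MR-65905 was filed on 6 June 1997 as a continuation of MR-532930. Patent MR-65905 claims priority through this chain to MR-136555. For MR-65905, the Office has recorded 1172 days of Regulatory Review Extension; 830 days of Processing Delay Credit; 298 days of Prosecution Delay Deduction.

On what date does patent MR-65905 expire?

Earliest priority filing: 31 January 1994.
Base term: 31 January 1994 + 17 years → 31 January 2011.
Regulatory Review Extension: +1172 days → 17 April 2014.
Processing Delay Credit: +830 days → 25 July 2016.
Prosecution Delay Deduction: −298 days → 1 October 2015.

October 1, 2015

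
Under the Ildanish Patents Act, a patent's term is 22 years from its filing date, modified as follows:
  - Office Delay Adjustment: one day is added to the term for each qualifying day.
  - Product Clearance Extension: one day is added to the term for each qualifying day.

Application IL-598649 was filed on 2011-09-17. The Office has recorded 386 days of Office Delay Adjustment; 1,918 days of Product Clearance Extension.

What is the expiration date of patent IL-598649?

2040-01-08

Base term: filing date + 22 years → 17 September 2033.
Office Delay Adjustment: +386 days → 8 October 2034.
Product Clearance Extension: +1918 days → 8 January 2040.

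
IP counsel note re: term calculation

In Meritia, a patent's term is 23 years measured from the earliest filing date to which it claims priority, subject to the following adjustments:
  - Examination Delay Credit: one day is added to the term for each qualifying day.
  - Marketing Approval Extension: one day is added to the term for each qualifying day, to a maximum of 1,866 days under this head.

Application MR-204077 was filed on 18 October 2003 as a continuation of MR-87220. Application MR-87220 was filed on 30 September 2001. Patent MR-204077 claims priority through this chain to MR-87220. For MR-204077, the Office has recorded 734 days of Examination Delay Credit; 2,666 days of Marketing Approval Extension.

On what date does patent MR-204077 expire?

2031-11-13

Earliest priority filing: 30 September 2001.
Base term: 30 September 2001 + 23 years → 30 September 2024.
Examination Delay Credit: +734 days → 4 October 2026.
Marketing Approval Extension: 2666 days claimed exceeds the 1866-day cap, so +1866 days → 13 November 2031.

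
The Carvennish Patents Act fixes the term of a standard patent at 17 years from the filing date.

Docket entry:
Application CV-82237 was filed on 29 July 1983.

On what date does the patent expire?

Filing date + 17 years → 29 July 2000.

2000-07-29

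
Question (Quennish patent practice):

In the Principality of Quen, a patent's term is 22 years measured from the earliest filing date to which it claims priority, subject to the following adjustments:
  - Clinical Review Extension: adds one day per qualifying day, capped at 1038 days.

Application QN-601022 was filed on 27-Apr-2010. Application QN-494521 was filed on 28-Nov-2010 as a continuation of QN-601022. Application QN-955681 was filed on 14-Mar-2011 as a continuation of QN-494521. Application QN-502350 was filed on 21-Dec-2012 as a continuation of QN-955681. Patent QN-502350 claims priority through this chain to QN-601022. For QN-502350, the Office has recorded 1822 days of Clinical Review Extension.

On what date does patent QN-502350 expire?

2035-03-01

Earliest priority filing: 27 April 2010.
Base term: 27 April 2010 + 22 years → 27 April 2032.
Clinical Review Extension: 1822 days claimed exceeds the 1038-day cap, so +1038 days → 1 March 2035.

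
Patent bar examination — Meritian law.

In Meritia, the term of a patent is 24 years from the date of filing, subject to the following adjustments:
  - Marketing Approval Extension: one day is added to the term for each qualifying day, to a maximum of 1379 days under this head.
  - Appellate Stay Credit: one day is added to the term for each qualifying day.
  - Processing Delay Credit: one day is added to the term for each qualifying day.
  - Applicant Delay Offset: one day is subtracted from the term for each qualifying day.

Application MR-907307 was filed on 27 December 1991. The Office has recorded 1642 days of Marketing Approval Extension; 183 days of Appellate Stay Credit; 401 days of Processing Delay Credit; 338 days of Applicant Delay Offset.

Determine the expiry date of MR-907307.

2020-06-08

Base term: filing date + 24 years → 27 December 2015.
Marketing Approval Extension: 1642 days claimed exceeds the 1379-day cap, so +1379 days → 6 October 2019.
Appellate Stay Credit: +183 days → 6 April 2020.
Processing Delay Credit: +401 days → 12 May 2021.
Applicant Delay Offset: −338 days → 8 June 2020.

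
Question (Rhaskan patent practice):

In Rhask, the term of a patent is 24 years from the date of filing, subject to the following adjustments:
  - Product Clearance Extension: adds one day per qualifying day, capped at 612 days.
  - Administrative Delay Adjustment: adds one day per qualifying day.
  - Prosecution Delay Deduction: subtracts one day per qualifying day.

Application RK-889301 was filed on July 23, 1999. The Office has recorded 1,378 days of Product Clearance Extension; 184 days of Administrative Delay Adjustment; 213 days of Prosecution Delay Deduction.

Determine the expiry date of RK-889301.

February 25, 2025

Base term: filing date + 24 years → 23 July 2023.
Product Clearance Extension: 1378 days claimed exceeds the 612-day cap, so +612 days → 26 March 2025.
Administrative Delay Adjustment: +184 days → 26 September 2025.
Prosecution Delay Deduction: −213 days → 25 February 2025.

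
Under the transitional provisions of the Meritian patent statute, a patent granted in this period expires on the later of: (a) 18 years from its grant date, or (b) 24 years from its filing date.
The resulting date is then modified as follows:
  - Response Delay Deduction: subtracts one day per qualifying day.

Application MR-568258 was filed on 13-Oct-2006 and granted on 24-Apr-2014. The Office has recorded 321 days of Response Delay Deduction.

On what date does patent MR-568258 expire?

June 8, 2031

(a) grant + 18 years → 24 April 2032.
(b) filing + 24 years → 13 October 2030.
Later of the two: 24 April 2032.
Response Delay Deduction: −321 days → 8 June 2031.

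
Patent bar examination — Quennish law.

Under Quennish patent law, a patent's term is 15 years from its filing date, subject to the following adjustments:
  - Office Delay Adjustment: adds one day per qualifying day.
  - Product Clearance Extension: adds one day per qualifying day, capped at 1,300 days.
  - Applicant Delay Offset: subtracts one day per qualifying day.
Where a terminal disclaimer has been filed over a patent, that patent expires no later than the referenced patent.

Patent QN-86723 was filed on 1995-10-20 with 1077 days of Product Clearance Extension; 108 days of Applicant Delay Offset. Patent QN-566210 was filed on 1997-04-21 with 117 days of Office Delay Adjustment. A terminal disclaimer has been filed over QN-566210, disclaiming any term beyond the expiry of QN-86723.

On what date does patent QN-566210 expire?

August 16, 2012

Natural term of QN-566210:
  Base: filing + 15 years → 21 April 2012.
  Office Delay Adjustment: +117 days → 16 August 2012.
Expiry of referenced patent QN-86723:
  Base: filing + 15 years → 20 October 2010.
  Product Clearance Extension: 1077 days (within the 1300-day cap) → +1077 days → 1 October 2013.
  Applicant Delay Offset: −108 days → 15 June 2013.
Terminal disclaimer: QN-566210 expires on the earlier of 16 August 2012 and 15 June 2013.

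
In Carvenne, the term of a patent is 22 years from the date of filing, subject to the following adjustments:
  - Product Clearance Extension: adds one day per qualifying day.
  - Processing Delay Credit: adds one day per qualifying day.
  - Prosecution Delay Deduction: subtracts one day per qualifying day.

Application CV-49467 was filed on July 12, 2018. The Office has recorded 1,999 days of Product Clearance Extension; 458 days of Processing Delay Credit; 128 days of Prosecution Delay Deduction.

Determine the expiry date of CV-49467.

2046-11-27

Base term: filing date + 22 years → 12 July 2040.
Product Clearance Extension: +1999 days → 1 January 2046.
Processing Delay Credit: +458 days → 4 April 2047.
Prosecution Delay Deduction: −128 days → 27 November 2046.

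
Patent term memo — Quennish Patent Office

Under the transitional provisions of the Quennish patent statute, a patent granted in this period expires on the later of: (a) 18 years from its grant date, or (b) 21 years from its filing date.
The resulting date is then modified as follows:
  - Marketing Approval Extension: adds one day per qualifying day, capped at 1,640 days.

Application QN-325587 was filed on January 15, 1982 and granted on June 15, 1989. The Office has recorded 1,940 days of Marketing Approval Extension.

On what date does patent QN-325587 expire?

December 11, 2011

(a) grant + 18 years → 15 June 2007.
(b) filing + 21 years → 15 January 2003.
Later of the two: 15 June 2007.
Marketing Approval Extension: 1940 days claimed exceeds the 1640-day cap, so +1640 days → 11 December 2011.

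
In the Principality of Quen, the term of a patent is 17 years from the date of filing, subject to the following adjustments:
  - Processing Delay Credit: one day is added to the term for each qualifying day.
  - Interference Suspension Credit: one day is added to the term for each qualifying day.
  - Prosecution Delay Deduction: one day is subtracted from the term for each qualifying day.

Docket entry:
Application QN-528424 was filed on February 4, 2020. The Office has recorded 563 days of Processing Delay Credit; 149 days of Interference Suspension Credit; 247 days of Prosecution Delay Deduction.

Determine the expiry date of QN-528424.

May 15, 2038

Base term: filing date + 17 years → 4 February 2037.
Processing Delay Credit: +563 days → 21 August 2038.
Interference Suspension Credit: +149 days → 17 January 2039.
Prosecution Delay Deduction: −247 days → 15 May 2038.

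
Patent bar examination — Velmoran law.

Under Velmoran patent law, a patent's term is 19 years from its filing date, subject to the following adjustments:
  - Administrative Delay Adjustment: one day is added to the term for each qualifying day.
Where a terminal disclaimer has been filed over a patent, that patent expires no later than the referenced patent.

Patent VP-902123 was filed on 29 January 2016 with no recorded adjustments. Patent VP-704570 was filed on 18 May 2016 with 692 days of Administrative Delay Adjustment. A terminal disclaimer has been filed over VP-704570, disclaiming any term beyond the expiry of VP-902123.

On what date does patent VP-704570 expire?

2035-01-29

Natural term of VP-704570:
  Base: filing + 19 years → 18 May 2035.
  Administrative Delay Adjustment: +692 days → 9 April 2037.
Expiry of referenced patent VP-902123:
  Base: filing + 19 years → 29 January 2035.
Terminal disclaimer: VP-704570 expires on the earlier of 9 April 2037 and 29 January 2035.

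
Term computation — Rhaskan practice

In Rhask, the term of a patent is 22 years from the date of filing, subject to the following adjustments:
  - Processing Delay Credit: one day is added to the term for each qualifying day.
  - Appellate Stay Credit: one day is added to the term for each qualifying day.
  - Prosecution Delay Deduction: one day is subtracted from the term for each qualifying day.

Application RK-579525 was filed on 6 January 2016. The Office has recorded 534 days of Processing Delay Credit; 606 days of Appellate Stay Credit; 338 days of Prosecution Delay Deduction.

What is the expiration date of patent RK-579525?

Base term: filing date + 22 years → 6 January 2038.
Processing Delay Credit: +534 days → 24 June 2039.
Appellate Stay Credit: +606 days → 19 February 2041.
Prosecution Delay Deduction: −338 days → 18 March 2040.

2040-03-18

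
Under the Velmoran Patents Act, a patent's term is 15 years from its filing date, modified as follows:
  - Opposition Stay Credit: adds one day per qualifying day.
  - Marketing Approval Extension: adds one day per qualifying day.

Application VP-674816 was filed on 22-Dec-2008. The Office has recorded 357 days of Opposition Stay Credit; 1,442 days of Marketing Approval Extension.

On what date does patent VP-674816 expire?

Base term: filing date + 15 years → 22 December 2023.
Opposition Stay Credit: +357 days → 13 December 2024.
Marketing Approval Extension: +1442 days → 24 November 2028.

2028-11-24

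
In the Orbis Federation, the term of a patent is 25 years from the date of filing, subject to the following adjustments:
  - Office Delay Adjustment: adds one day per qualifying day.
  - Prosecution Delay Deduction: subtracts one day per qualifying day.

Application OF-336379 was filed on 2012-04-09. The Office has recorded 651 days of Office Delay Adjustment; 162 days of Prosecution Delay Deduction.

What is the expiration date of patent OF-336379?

Base term: filing date + 25 years → 9 April 2037.
Office Delay Adjustment: +651 days → 20 January 2039.
Prosecution Delay Deduction: −162 days → 11 August 2038.

August 11, 2038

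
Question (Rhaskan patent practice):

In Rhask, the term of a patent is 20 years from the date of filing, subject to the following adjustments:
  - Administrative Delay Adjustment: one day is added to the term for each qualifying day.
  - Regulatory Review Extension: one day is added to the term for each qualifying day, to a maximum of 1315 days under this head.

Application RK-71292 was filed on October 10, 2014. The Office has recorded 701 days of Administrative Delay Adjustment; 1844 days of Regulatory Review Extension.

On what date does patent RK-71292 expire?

2040-04-17

Base term: filing date + 20 years → 10 October 2034.
Administrative Delay Adjustment: +701 days → 10 September 2036.
Regulatory Review Extension: 1844 days claimed exceeds the 1315-day cap, so +1315 days → 17 April 2040.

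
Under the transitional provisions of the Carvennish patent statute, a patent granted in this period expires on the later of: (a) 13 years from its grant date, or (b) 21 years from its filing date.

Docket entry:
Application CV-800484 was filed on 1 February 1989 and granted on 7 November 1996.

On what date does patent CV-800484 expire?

(a) grant + 13 years → 7 November 2009.
(b) filing + 21 years → 1 February 2010.
Later of the two: 1 February 2010.

2010-02-01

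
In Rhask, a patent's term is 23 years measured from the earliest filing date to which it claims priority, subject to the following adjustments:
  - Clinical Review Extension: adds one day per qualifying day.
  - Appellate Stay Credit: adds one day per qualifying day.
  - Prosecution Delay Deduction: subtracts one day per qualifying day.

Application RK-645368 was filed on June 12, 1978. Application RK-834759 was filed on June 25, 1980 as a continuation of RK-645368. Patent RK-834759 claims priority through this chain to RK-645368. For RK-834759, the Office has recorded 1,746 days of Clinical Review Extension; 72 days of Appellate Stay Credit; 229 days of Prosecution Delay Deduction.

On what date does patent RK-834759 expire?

Earliest priority filing: 12 June 1978.
Base term: 12 June 1978 + 23 years → 12 June 2001.
Clinical Review Extension: +1746 days → 24 March 2006.
Appellate Stay Credit: +72 days → 4 June 2006.
Prosecution Delay Deduction: −229 days → 18 October 2005.

October 18, 2005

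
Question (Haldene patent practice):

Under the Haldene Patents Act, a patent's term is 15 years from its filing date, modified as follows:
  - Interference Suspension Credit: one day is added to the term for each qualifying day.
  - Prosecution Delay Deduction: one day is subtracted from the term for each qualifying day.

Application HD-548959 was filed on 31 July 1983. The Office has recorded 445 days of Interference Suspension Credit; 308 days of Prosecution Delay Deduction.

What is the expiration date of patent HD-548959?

December 15, 1998

Base term: filing date + 15 years → 31 July 1998.
Interference Suspension Credit: +445 days → 19 October 1999.
Prosecution Delay Deduction: −308 days → 15 December 1998.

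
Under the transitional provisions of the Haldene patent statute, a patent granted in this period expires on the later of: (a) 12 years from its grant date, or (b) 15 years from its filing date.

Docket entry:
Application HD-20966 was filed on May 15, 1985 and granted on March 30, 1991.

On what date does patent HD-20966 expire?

2003-03-30

(a) grant + 12 years → 30 March 2003.
(b) filing + 15 years → 15 May 2000.
Later of the two: 30 March 2003.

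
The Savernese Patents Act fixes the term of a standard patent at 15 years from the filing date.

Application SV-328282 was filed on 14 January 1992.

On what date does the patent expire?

Filing date + 15 years → 14 January 2007.

2007-01-14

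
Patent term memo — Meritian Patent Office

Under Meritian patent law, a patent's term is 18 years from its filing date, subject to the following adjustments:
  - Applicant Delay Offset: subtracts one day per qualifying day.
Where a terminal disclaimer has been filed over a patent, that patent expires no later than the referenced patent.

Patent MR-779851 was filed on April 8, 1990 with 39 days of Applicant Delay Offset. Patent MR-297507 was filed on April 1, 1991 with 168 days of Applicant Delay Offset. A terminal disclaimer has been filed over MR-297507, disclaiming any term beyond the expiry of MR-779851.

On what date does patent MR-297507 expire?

February 29, 2008

Natural term of MR-297507:
  Base: filing + 18 years → 1 April 2009.
  Applicant Delay Offset: −168 days → 15 October 2008.
Expiry of referenced patent MR-779851:
  Base: filing + 18 years → 8 April 2008.
  Applicant Delay Offset: −39 days → 29 February 2008.
Terminal disclaimer: MR-297507 expires on the earlier of 15 October 2008 and 29 February 2008.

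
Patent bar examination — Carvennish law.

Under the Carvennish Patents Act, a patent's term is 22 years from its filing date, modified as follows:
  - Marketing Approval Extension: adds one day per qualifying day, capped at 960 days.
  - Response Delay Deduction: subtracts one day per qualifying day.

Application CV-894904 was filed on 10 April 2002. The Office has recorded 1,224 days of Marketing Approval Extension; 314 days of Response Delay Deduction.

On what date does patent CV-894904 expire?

2026-01-16

Base term: filing date + 22 years → 10 April 2024.
Marketing Approval Extension: 1224 days claimed exceeds the 960-day cap, so +960 days → 26 November 2026.
Response Delay Deduction: −314 days → 16 January 2026.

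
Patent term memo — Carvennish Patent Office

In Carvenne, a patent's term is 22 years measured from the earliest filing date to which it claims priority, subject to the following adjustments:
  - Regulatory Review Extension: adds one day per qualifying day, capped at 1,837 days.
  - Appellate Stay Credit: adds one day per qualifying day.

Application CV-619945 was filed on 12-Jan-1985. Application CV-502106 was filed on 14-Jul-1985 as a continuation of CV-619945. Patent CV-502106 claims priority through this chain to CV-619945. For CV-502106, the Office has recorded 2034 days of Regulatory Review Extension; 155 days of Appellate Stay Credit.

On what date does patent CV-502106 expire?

2012-06-26

Earliest priority filing: 12 January 1985.
Base term: 12 January 1985 + 22 years → 12 January 2007.
Regulatory Review Extension: 2034 days claimed exceeds the 1837-day cap, so +1837 days → 23 January 2012.
Appellate Stay Credit: +155 days → 26 June 2012.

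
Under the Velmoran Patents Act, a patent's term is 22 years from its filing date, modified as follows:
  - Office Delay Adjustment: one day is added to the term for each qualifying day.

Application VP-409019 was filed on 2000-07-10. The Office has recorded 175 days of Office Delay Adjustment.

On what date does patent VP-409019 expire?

2023-01-01

Base term: filing date + 22 years → 10 July 2022.
Office Delay Adjustment: +175 days → 1 January 2023.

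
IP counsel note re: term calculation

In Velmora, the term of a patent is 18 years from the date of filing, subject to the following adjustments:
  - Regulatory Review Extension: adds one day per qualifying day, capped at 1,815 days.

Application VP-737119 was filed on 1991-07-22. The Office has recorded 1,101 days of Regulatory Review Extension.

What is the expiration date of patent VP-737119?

2012-07-27

Base term: filing date + 18 years → 22 July 2009.
Regulatory Review Extension: 1101 days (within the 1815-day cap) → +1101 days → 27 July 2012.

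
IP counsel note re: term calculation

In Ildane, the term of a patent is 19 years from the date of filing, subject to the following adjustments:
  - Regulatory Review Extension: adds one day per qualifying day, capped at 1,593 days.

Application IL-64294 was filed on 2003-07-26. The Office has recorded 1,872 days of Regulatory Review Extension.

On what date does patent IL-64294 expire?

2026-12-05

Base term: filing date + 19 years → 26 July 2022.
Regulatory Review Extension: 1872 days claimed exceeds the 1593-day cap, so +1593 days → 5 December 2026.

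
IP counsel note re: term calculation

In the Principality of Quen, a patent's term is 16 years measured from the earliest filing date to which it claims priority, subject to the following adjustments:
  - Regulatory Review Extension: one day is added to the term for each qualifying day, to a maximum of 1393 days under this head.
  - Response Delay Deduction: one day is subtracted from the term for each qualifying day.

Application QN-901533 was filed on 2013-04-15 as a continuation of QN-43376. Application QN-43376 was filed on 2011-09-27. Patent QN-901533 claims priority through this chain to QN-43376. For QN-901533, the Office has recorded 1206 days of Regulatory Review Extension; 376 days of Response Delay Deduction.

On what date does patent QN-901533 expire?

Earliest priority filing: 27 September 2011.
Base term: 27 September 2011 + 16 years → 27 September 2027.
Regulatory Review Extension: 1206 days (within the 1393-day cap) → +1206 days → 15 January 2031.
Response Delay Deduction: −376 days → 4 January 2030.

January 4, 2030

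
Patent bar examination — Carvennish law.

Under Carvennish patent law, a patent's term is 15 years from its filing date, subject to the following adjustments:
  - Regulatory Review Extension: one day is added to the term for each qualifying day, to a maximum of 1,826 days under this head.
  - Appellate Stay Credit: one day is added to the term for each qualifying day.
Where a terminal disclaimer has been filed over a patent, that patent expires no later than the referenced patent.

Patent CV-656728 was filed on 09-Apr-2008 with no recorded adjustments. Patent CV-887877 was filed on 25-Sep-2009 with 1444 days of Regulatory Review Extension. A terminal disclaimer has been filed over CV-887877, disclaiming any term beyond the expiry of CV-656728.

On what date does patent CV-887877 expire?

April 9, 2023

Natural term of CV-887877:
  Base: filing + 15 years → 25 September 2024.
  Regulatory Review Extension: 1444 days (within the 1826-day cap) → +1444 days → 8 September 2028.
Expiry of referenced patent CV-656728:
  Base: filing + 15 years → 9 April 2023.
Terminal disclaimer: CV-887877 expires on the earlier of 8 September 2028 and 9 April 2023.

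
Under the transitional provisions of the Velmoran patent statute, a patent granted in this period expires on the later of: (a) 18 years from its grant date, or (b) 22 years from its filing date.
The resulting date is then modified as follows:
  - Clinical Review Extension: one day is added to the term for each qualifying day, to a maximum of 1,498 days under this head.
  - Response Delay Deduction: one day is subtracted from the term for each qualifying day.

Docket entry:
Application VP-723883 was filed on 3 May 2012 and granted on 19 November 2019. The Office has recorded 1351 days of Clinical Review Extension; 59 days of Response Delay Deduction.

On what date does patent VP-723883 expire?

(a) grant + 18 years → 19 November 2037.
(b) filing + 22 years → 3 May 2034.
Later of the two: 19 November 2037.
Clinical Review Extension: 1351 days (within the 1498-day cap) → +1351 days → 1 August 2041.
Response Delay Deduction: −59 days → 3 June 2041.

2041-06-03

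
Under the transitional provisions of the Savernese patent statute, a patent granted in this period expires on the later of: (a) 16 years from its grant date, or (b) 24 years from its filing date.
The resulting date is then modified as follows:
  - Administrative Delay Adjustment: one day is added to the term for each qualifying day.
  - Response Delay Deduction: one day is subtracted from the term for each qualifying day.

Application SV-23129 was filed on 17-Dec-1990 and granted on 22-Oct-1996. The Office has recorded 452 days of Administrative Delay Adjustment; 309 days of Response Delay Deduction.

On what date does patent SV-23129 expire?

(a) grant + 16 years → 22 October 2012.
(b) filing + 24 years → 17 December 2014.
Later of the two: 17 December 2014.
Administrative Delay Adjustment: +452 days → 13 March 2016.
Response Delay Deduction: −309 days → 9 May 2015.

May 9, 2015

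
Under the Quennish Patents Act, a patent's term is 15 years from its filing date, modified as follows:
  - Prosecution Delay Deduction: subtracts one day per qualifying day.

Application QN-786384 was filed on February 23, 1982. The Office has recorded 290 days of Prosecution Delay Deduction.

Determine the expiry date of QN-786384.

1996-05-09

Base term: filing date + 15 years → 23 February 1997.
Prosecution Delay Deduction: −290 days → 9 May 1996.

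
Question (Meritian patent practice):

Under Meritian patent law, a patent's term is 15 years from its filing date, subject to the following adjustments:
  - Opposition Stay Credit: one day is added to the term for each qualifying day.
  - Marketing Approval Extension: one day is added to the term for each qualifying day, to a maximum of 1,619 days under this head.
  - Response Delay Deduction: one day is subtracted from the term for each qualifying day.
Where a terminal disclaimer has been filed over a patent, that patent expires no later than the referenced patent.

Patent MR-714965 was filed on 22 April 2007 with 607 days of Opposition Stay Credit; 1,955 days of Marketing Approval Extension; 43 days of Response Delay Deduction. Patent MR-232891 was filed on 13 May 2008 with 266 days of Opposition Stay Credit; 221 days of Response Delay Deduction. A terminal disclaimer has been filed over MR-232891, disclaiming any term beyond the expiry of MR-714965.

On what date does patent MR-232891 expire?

Natural term of MR-232891:
  Base: filing + 15 years → 13 May 2023.
  Opposition Stay Credit: +266 days → 3 February 2024.
  Response Delay Deduction: −221 days → 27 June 2023.
Expiry of referenced patent MR-714965:
  Base: filing + 15 years → 22 April 2022.
  Opposition Stay Credit: +607 days → 20 December 2023.
  Marketing Approval Extension: 1955 days claimed exceeds the 1619-day cap, so +1619 days → 26 May 2028.
  Response Delay Deduction: −43 days → 13 April 2028.
Terminal disclaimer: MR-232891 expires on the earlier of 27 June 2023 and 13 April 2028.

2023-06-27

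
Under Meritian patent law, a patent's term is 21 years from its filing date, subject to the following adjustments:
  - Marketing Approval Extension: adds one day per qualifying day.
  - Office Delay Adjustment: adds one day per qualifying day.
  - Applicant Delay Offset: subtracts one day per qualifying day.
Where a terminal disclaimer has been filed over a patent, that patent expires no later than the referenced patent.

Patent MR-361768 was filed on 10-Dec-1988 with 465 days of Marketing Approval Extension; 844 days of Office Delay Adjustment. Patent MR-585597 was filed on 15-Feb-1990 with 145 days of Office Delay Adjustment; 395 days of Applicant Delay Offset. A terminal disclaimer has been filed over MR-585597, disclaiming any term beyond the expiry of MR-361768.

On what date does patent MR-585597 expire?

Natural term of MR-585597:
  Base: filing + 21 years → 15 February 2011.
  Office Delay Adjustment: +145 days → 10 July 2011.
  Applicant Delay Offset: −395 days → 10 June 2010.
Expiry of referenced patent MR-361768:
  Base: filing + 21 years → 10 December 2009.
  Marketing Approval Extension: +465 days → 20 March 2011.
  Office Delay Adjustment: +844 days → 11 July 2013.
Terminal disclaimer: MR-585597 expires on the earlier of 10 June 2010 and 11 July 2013.

2010-06-10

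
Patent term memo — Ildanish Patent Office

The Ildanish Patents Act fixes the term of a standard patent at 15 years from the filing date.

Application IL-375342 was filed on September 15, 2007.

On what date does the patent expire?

2022-09-15

Filing date + 15 years → 15 September 2022.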